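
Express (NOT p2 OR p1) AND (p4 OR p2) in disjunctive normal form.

(NOT p2 AND p4) OR (p1 AND p4) OR (p1 AND p2)

(NOT p2 OR p1) AND (p4 OR p2)
= (NOT p2 AND p4) OR (NOT p2 AND p2) OR (p1 AND p4) OR (p1 AND p2)
= (NOT p2 AND p4) OR (p1 AND p4) OR (p1 AND p2)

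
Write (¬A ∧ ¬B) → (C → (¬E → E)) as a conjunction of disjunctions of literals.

(¬A ∧ ¬B) → (C → (¬E → E))
≡ ¬(¬A ∧ ¬B) ∨ (C → (¬E → E))   (eliminate →)
≡ ¬(¬A ∧ ¬B) ∨ ¬C ∨ (¬E → E)   (eliminate →)
≡ ¬(¬A ∧ ¬B) ∨ ¬C ∨ ¬¬E ∨ E   (eliminate →)
≡ ¬¬A ∨ ¬¬B ∨ ¬C ∨ ¬¬E ∨ E   (De Morgan)
≡ A ∨ ¬¬B ∨ ¬C ∨ ¬¬E ∨ E   (double negation)
≡ A ∨ B ∨ ¬C ∨ ¬¬E ∨ E   (double negation)
≡ A ∨ B ∨ ¬C ∨ E ∨ E   (double negation)
≡ A ∨ B ∨ ¬C ∨ E   (simplify)

A ∨ B ∨ ¬C ∨ E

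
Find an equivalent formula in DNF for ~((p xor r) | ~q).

~((p xor r) | ~q)
= ~((p & ~r) | (~p & r) | ~q)
= ~(p & ~r) & ~(~p & r) & ~~q
= (~p | ~~r) & ~(~p & r) & ~~q
= (~p | r) & ~(~p & r) & ~~q
= (~p | r) & (~~p | ~r) & ~~q
= (~p | r) & (p | ~r) & ~~q
= (~p | r) & (p | ~r) & q
= (~p & p & q) | (~p & ~r & q) | (r & p & q) | (r & ~r & q)
= (~p & ~r & q) | (r & p & q)

(~p & ~r & q) | (r & p & q)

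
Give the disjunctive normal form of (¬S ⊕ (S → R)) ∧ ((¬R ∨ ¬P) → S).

S ∧ R

(¬S ⊕ (S → R)) ∧ ((¬R ∨ ¬P) → S)
⇔ ((¬S ∧ ¬(S → R)) ∨ (¬¬S ∧ (S → R))) ∧ ((¬R ∨ ¬P) → S)   [expand ⊕]
⇔ ((¬S ∧ ¬(¬S ∨ R)) ∨ (¬¬S ∧ (S → R))) ∧ ((¬R ∨ ¬P) → S)   [eliminate →]
⇔ ((¬S ∧ ¬(¬S ∨ R)) ∨ (¬¬S ∧ (¬S ∨ R))) ∧ ((¬R ∨ ¬P) → S)   [eliminate →]
⇔ ((¬S ∧ ¬(¬S ∨ R)) ∨ (¬¬S ∧ (¬S ∨ R))) ∧ (¬(¬R ∨ ¬P) ∨ S)   [eliminate →]
⇔ ((¬S ∧ ¬¬S ∧ ¬R) ∨ (¬¬S ∧ (¬S ∨ R))) ∧ (¬(¬R ∨ ¬P) ∨ S)   [De Morgan]
⇔ ((¬S ∧ S ∧ ¬R) ∨ (¬¬S ∧ (¬S ∨ R))) ∧ (¬(¬R ∨ ¬P) ∨ S)   [double negation]
⇔ ((¬S ∧ S ∧ ¬R) ∨ (S ∧ (¬S ∨ R))) ∧ (¬(¬R ∨ ¬P) ∨ S)   [double negation]
⇔ ((¬S ∧ S ∧ ¬R) ∨ (S ∧ (¬S ∨ R))) ∧ ((¬¬R ∧ ¬¬P) ∨ S)   [De Morgan]
⇔ ((¬S ∧ S ∧ ¬R) ∨ (S ∧ (¬S ∨ R))) ∧ ((R ∧ ¬¬P) ∨ S)   [double negation]
⇔ ((¬S ∧ S ∧ ¬R) ∨ (S ∧ (¬S ∨ R))) ∧ ((R ∧ P) ∨ S)   [double negation]
⇔ (¬S ∧ S ∧ ¬R ∧ R ∧ P) ∨ (¬S ∧ S ∧ ¬R ∧ S) ∨ (S ∧ ¬S ∧ R ∧ P) ∨ (S ∧ ¬S ∧ S) ∨ (S ∧ R ∧ R ∧ P) ∨ (S ∧ R ∧ S)   [distribute ∧ over ∨]
⇔ S ∧ R   [simplify]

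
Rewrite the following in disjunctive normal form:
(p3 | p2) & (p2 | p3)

p3 | p2

(p3 | p2) & (p2 | p3)
≡ (p3 & p2) | (p3 & p3) | (p2 & p2) | (p2 & p3)   [distribute & over |]
≡ p3 | p2   [simplify]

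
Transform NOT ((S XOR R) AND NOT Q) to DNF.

NOT ((S XOR R) AND NOT Q)
≡ NOT (((S AND NOT R) OR (NOT S AND R)) AND NOT Q)   [expand XOR]
≡ NOT ((S AND NOT R) OR (NOT S AND R)) OR NOT NOT Q   [De Morgan]
≡ (NOT (S AND NOT R) AND NOT (NOT S AND R)) OR NOT NOT Q   [De Morgan]
≡ ((NOT S OR NOT NOT R) AND NOT (NOT S AND R)) OR NOT NOT Q   [De Morgan]
≡ ((NOT S OR R) AND NOT (NOT S AND R)) OR NOT NOT Q   [double negation]
≡ ((NOT S OR R) AND (NOT NOT S OR NOT R)) OR NOT NOT Q   [De Morgan]
≡ ((NOT S OR R) AND (S OR NOT R)) OR NOT NOT Q   [double negation]
≡ ((NOT S OR R) AND (S OR NOT R)) OR Q   [double negation]
≡ (NOT S AND S) OR (NOT S AND NOT R) OR (R AND S) OR (R AND NOT R) OR Q   [distribute AND over OR]
≡ (NOT S AND NOT R) OR (R AND S) OR Q   [simplify]

(NOT S AND NOT R) OR (R AND S) OR Q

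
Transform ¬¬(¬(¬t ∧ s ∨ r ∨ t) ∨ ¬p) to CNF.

(t ∨ ¬s ∨ ¬p) ∧ (¬r ∨ ¬p) ∧ (¬t ∨ ¬p)

¬¬(¬(¬t ∧ s ∨ r ∨ t) ∨ ¬p)
≡ ¬(¬t ∧ s ∨ r ∨ t) ∨ ¬p   (double negation)
≡ ¬(¬t ∧ s) ∧ ¬r ∧ ¬t ∨ ¬p   (De Morgan)
≡ (¬¬t ∨ ¬s) ∧ ¬r ∧ ¬t ∨ ¬p   (De Morgan)
≡ (t ∨ ¬s) ∧ ¬r ∧ ¬t ∨ ¬p   (double negation)
≡ (t ∨ ¬s ∨ ¬p) ∧ (¬r ∨ ¬p) ∧ (¬t ∨ ¬p)   (distribute ∨ over ∧)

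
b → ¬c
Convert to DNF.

b → ¬c
≡ ¬b ∨ ¬c   (eliminate →)

¬b ∨ ¬c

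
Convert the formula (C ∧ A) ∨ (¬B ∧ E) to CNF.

(C ∨ ¬B) ∧ (C ∨ E) ∧ (A ∨ ¬B) ∧ (A ∨ E)

(C ∧ A) ∨ (¬B ∧ E)
≡ (C ∨ ¬B) ∧ (C ∨ E) ∧ (A ∨ ¬B) ∧ (A ∨ E)   (distribute ∨ over ∧)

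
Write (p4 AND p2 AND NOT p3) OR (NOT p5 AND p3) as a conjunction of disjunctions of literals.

(p4 OR NOT p5) AND (p4 OR p3) AND (p2 OR NOT p5) AND (p2 OR p3) AND (NOT p3 OR NOT p5)

(p4 AND p2 AND NOT p3) OR (NOT p5 AND p3)
⇔ (p4 OR NOT p5) AND (p4 OR p3) AND (p2 OR NOT p5) AND (p2 OR p3) AND (NOT p3 OR NOT p5) AND (NOT p3 OR p3)   (distribute OR over AND)
⇔ (p4 OR NOT p5) AND (p4 OR p3) AND (p2 OR NOT p5) AND (p2 OR p3) AND (NOT p3 OR NOT p5)   (simplify)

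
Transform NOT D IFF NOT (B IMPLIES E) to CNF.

NOT D IFF NOT (B IMPLIES E)
= (NOT D IMPLIES NOT (B IMPLIES E)) AND (NOT (B IMPLIES E) IMPLIES NOT D)   [eliminate IFF]
= (NOT NOT D OR NOT (B IMPLIES E)) AND (NOT (B IMPLIES E) IMPLIES NOT D)   [eliminate IMPLIES]
= (NOT NOT D OR NOT (NOT B OR E)) AND (NOT (B IMPLIES E) IMPLIES NOT D)   [eliminate IMPLIES]
= (NOT NOT D OR NOT (NOT B OR E)) AND (NOT NOT (B IMPLIES E) OR NOT D)   [eliminate IMPLIES]
= (NOT NOT D OR NOT (NOT B OR E)) AND (NOT NOT (NOT B OR E) OR NOT D)   [eliminate IMPLIES]
= (D OR NOT (NOT B OR E)) AND (NOT NOT (NOT B OR E) OR NOT D)   [double negation]
= (D OR (NOT NOT B AND NOT E)) AND (NOT NOT (NOT B OR E) OR NOT D)   [De Morgan]
= (D OR (B AND NOT E)) AND (NOT NOT (NOT B OR E) OR NOT D)   [double negation]
= (D OR (B AND NOT E)) AND (NOT B OR E OR NOT D)   [double negation]
= (D OR B) AND (D OR NOT E) AND (NOT B OR E OR NOT D)   [distribute OR over AND]

(D OR B) AND (D OR NOT E) AND (NOT B OR E OR NOT D)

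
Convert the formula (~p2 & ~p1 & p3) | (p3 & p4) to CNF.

(~p2 | p4) & (~p1 | p4) & p3

(~p2 & ~p1 & p3) | (p3 & p4)
= (~p2 | p3) & (~p2 | p4) & (~p1 | p3) & (~p1 | p4) & (p3 | p3) & (p3 | p4)
= (~p2 | p4) & (~p1 | p4) & p3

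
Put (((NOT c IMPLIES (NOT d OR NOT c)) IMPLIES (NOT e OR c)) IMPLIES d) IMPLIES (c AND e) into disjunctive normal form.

(((NOT c IMPLIES (NOT d OR NOT c)) IMPLIES (NOT e OR c)) IMPLIES d) IMPLIES (c AND e)
⇔ NOT (((NOT c IMPLIES (NOT d OR NOT c)) IMPLIES (NOT e OR c)) IMPLIES d) OR (c AND e)   — eliminate IMPLIES
⇔ NOT (NOT ((NOT c IMPLIES (NOT d OR NOT c)) IMPLIES (NOT e OR c)) OR d) OR (c AND e)   — eliminate IMPLIES
⇔ NOT (NOT (NOT (NOT c IMPLIES (NOT d OR NOT c)) OR NOT e OR c) OR d) OR (c AND e)   — eliminate IMPLIES
⇔ NOT (NOT (NOT (NOT NOT c OR NOT d OR NOT c) OR NOT e OR c) OR d) OR (c AND e)   — eliminate IMPLIES
⇔ (NOT NOT (NOT (NOT NOT c OR NOT d OR NOT c) OR NOT e OR c) AND NOT d) OR (c AND e)   — De Morgan
⇔ ((NOT (NOT NOT c OR NOT d OR NOT c) OR NOT e OR c) AND NOT d) OR (c AND e)   — double negation
⇔ (((NOT NOT NOT c AND NOT NOT d AND NOT NOT c) OR NOT e OR c) AND NOT d) OR (c AND e)   — De Morgan
⇔ (((NOT c AND NOT NOT d AND NOT NOT c) OR NOT e OR c) AND NOT d) OR (c AND e)   — double negation
⇔ (((NOT c AND d AND NOT NOT c) OR NOT e OR c) AND NOT d) OR (c AND e)   — double negation
⇔ (((NOT c AND d AND c) OR NOT e OR c) AND NOT d) OR (c AND e)   — double negation
⇔ (NOT c AND d AND c AND NOT d) OR (NOT e AND NOT d) OR (c AND NOT d) OR (c AND e)   — distribute AND over OR
⇔ (NOT e AND NOT d) OR (c AND NOT d) OR (c AND e)   — simplify

(NOT e AND NOT d) OR (c AND NOT d) OR (c AND e)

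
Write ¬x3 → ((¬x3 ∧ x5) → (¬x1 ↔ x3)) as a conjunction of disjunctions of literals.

¬x3 → ((¬x3 ∧ x5) → (¬x1 ↔ x3))
= ¬¬x3 ∨ ((¬x3 ∧ x5) → (¬x1 ↔ x3))   (eliminate →)
= ¬¬x3 ∨ ¬(¬x3 ∧ x5) ∨ (¬x1 ↔ x3)   (eliminate →)
= ¬¬x3 ∨ ¬(¬x3 ∧ x5) ∨ ((¬x1 → x3) ∧ (x3 → ¬x1))   (eliminate ↔)
= ¬¬x3 ∨ ¬(¬x3 ∧ x5) ∨ ((¬¬x1 ∨ x3) ∧ (x3 → ¬x1))   (eliminate →)
= ¬¬x3 ∨ ¬(¬x3 ∧ x5) ∨ ((¬¬x1 ∨ x3) ∧ (¬x3 ∨ ¬x1))   (eliminate →)
= x3 ∨ ¬(¬x3 ∧ x5) ∨ ((¬¬x1 ∨ x3) ∧ (¬x3 ∨ ¬x1))   (double negation)
= x3 ∨ ¬¬x3 ∨ ¬x5 ∨ ((¬¬x1 ∨ x3) ∧ (¬x3 ∨ ¬x1))   (De Morgan)
= x3 ∨ x3 ∨ ¬x5 ∨ ((¬¬x1 ∨ x3) ∧ (¬x3 ∨ ¬x1))   (double negation)
= x3 ∨ x3 ∨ ¬x5 ∨ ((x1 ∨ x3) ∧ (¬x3 ∨ ¬x1))   (double negation)
= (x3 ∨ x3 ∨ ¬x5 ∨ x1 ∨ x3) ∧ (x3 ∨ x3 ∨ ¬x5 ∨ ¬x3 ∨ ¬x1)   (distribute ∨ over ∧)
= x3 ∨ ¬x5 ∨ x1   (simplify)

x3 ∨ ¬x5 ∨ x1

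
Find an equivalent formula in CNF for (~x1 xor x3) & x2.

(~x1 | x3) & (x1 | ~x3) & x2

(~x1 xor x3) & x2
≡ (~x1 | x3) & ~(~x1 & x3) & x2   — expand xor
≡ (~x1 | x3) & (~~x1 | ~x3) & x2   — De Morgan
≡ (~x1 | x3) & (x1 | ~x3) & x2   — double negation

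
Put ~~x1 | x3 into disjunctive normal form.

~~x1 | x3
= x1 | x3

x1 | x3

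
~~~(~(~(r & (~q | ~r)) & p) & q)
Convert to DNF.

(~r & p) | (q & r & p) | ~q

~~~(~(~(r & (~q | ~r)) & p) & q)
≡ ~(~(~(r & (~q | ~r)) & p) & q)
≡ ~~(~(r & (~q | ~r)) & p) | ~q
≡ (~(r & (~q | ~r)) & p) | ~q
≡ ((~r | ~(~q | ~r)) & p) | ~q
≡ ((~r | (~~q & ~~r)) & p) | ~q
≡ ((~r | (q & ~~r)) & p) | ~q
≡ ((~r | (q & r)) & p) | ~q
≡ (~r & p) | (q & r & p) | ~q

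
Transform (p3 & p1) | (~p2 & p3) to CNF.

p3 & (p1 | ~p2)

(p3 & p1) | (~p2 & p3)
= (p3 | ~p2) & (p3 | p3) & (p1 | ~p2) & (p1 | p3)   [distribute | over &]
= p3 & (p1 | ~p2)   [simplify]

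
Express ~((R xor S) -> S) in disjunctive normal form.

~((R xor S) -> S)
⇔ ~(~(R xor S) | S)   (eliminate ->)
⇔ ~(~((R & ~S) | (~R & S)) | S)   (expand xor)
⇔ ~~((R & ~S) | (~R & S)) & ~S   (De Morgan)
⇔ ((R & ~S) | (~R & S)) & ~S   (double negation)
⇔ (R & ~S & ~S) | (~R & S & ~S)   (distribute & over |)
⇔ R & ~S   (simplify)

R & ~S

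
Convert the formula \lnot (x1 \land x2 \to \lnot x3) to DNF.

x1 \land x2 \land x3

\lnot (x1 \land x2 \to \lnot x3)
≡ \lnot (\lnot (x1 \land x2) \lor \lnot x3)   (eliminate \to)
≡ \lnot \lnot (x1 \land x2) \land \lnot \lnot x3   (De Morgan)
≡ x1 \land x2 \land \lnot \lnot x3   (double negation)
≡ x1 \land x2 \land x3   (double negation)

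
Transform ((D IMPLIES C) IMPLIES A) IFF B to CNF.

(NOT D OR C OR B) AND (NOT A OR B) AND (NOT B OR D OR A) AND (NOT B OR NOT C OR A)

((D IMPLIES C) IMPLIES A) IFF B
⇔ (((D IMPLIES C) IMPLIES A) IMPLIES B) AND (B IMPLIES ((D IMPLIES C) IMPLIES A))   — eliminate IFF
⇔ (NOT ((D IMPLIES C) IMPLIES A) OR B) AND (B IMPLIES ((D IMPLIES C) IMPLIES A))   — eliminate IMPLIES
⇔ (NOT (NOT (D IMPLIES C) OR A) OR B) AND (B IMPLIES ((D IMPLIES C) IMPLIES A))   — eliminate IMPLIES
⇔ (NOT (NOT (NOT D OR C) OR A) OR B) AND (B IMPLIES ((D IMPLIES C) IMPLIES A))   — eliminate IMPLIES
⇔ (NOT (NOT (NOT D OR C) OR A) OR B) AND (NOT B OR ((D IMPLIES C) IMPLIES A))   — eliminate IMPLIES
⇔ (NOT (NOT (NOT D OR C) OR A) OR B) AND (NOT B OR NOT (D IMPLIES C) OR A)   — eliminate IMPLIES
⇔ (NOT (NOT (NOT D OR C) OR A) OR B) AND (NOT B OR NOT (NOT D OR C) OR A)   — eliminate IMPLIES
⇔ ((NOT NOT (NOT D OR C) AND NOT A) OR B) AND (NOT B OR NOT (NOT D OR C) OR A)   — De Morgan
⇔ (((NOT D OR C) AND NOT A) OR B) AND (NOT B OR NOT (NOT D OR C) OR A)   — double negation
⇔ (((NOT D OR C) AND NOT A) OR B) AND (NOT B OR (NOT NOT D AND NOT C) OR A)   — De Morgan
⇔ (((NOT D OR C) AND NOT A) OR B) AND (NOT B OR (D AND NOT C) OR A)   — double negation
⇔ (NOT D OR C OR B) AND (NOT A OR B) AND (NOT B OR D OR A) AND (NOT B OR NOT C OR A)   — distribute OR over AND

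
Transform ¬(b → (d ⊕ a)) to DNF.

(b ∧ ¬d ∧ ¬a) ∨ (b ∧ a ∧ d)

¬(b → (d ⊕ a))
= ¬(¬b ∨ (d ⊕ a))
= ¬(¬b ∨ (d ∧ ¬a) ∨ (¬d ∧ a))
= ¬¬b ∧ ¬(d ∧ ¬a) ∧ ¬(¬d ∧ a)
= b ∧ ¬(d ∧ ¬a) ∧ ¬(¬d ∧ a)
= b ∧ (¬d ∨ ¬¬a) ∧ ¬(¬d ∧ a)
= b ∧ (¬d ∨ a) ∧ ¬(¬d ∧ a)
= b ∧ (¬d ∨ a) ∧ (¬¬d ∨ ¬a)
= b ∧ (¬d ∨ a) ∧ (d ∨ ¬a)
= (b ∧ ¬d ∧ d) ∨ (b ∧ ¬d ∧ ¬a) ∨ (b ∧ a ∧ d) ∨ (b ∧ a ∧ ¬a)
= (b ∧ ¬d ∧ ¬a) ∨ (b ∧ a ∧ d)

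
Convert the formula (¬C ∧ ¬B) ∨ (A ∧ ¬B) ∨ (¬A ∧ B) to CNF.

(¬C ∨ A ∨ B) ∧ (¬B ∨ ¬A)

(¬C ∧ ¬B) ∨ (A ∧ ¬B) ∨ (¬A ∧ B)
≡ (¬C ∨ A ∨ ¬A) ∧ (¬C ∨ A ∨ B) ∧ (¬C ∨ ¬B ∨ ¬A) ∧ (¬C ∨ ¬B ∨ B) ∧ (¬B ∨ A ∨ ¬A) ∧ (¬B ∨ A ∨ B) ∧ (¬B ∨ ¬B ∨ ¬A) ∧ (¬B ∨ ¬B ∨ B)   [distribute ∨ over ∧]
≡ (¬C ∨ A ∨ B) ∧ (¬B ∨ ¬A)   [simplify]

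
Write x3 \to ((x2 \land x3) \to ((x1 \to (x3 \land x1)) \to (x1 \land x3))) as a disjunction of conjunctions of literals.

\lnot x3 \lor \lnot x2 \lor (x1 \land x3)

x3 \to ((x2 \land x3) \to ((x1 \to (x3 \land x1)) \to (x1 \land x3)))
= \lnot x3 \lor ((x2 \land x3) \to ((x1 \to (x3 \land x1)) \to (x1 \land x3)))   [eliminate \to]
= \lnot x3 \lor \lnot (x2 \land x3) \lor ((x1 \to (x3 \land x1)) \to (x1 \land x3))   [eliminate \to]
= \lnot x3 \lor \lnot (x2 \land x3) \lor \lnot (x1 \to (x3 \land x1)) \lor (x1 \land x3)   [eliminate \to]
= \lnot x3 \lor \lnot (x2 \land x3) \lor \lnot (\lnot x1 \lor (x3 \land x1)) \lor (x1 \land x3)   [eliminate \to]
= \lnot x3 \lor \lnot x2 \lor \lnot x3 \lor \lnot (\lnot x1 \lor (x3 \land x1)) \lor (x1 \land x3)   [De Morgan]
= \lnot x3 \lor \lnot x2 \lor \lnot x3 \lor (\lnot \lnot x1 \land \lnot (x3 \land x1)) \lor (x1 \land x3)   [De Morgan]
= \lnot x3 \lor \lnot x2 \lor \lnot x3 \lor (x1 \land \lnot (x3 \land x1)) \lor (x1 \land x3)   [double negation]
= \lnot x3 \lor \lnot x2 \lor \lnot x3 \lor (x1 \land (\lnot x3 \lor \lnot x1)) \lor (x1 \land x3)   [De Morgan]
= \lnot x3 \lor \lnot x2 \lor \lnot x3 \lor (x1 \land \lnot x3) \lor (x1 \land \lnot x1) \lor (x1 \land x3)   [distribute \land over \lor]
= \lnot x3 \lor \lnot x2 \lor (x1 \land x3)   [simplify]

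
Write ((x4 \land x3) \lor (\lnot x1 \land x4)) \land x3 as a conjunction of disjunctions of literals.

((x4 \land x3) \lor (\lnot x1 \land x4)) \land x3
= (x4 \lor \lnot x1) \land (x4 \lor x4) \land (x3 \lor \lnot x1) \land (x3 \lor x4) \land x3   (distribute \lor over \land)
= x4 \land x3   (simplify)

x4 \land x3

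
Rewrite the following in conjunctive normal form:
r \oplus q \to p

r \oplus q \to p
≡ \lnot (r \oplus q) \lor p   (eliminate \to)
≡ \lnot ((r \lor q) \land \lnot (r \land q)) \lor p   (expand \oplus)
≡ \lnot (r \lor q) \lor \lnot \lnot (r \land q) \lor p   (De Morgan)
≡ \lnot r \land \lnot q \lor \lnot \lnot (r \land q) \lor p   (De Morgan)
≡ \lnot r \land \lnot q \lor r \land q \lor p   (double negation)
≡ (\lnot r \lor r \lor p) \land (\lnot r \lor q \lor p) \land (\lnot q \lor r \lor p) \land (\lnot q \lor q \lor p)   (distribute \lor over \land)
≡ (\lnot r \lor q \lor p) \land (\lnot q \lor r \lor p)   (simplify)

(\lnot r \lor q \lor p) \land (\lnot q \lor r \lor p)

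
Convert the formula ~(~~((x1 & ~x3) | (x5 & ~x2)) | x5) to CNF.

~(~~((x1 & ~x3) | (x5 & ~x2)) | x5)
≡ ~~~((x1 & ~x3) | (x5 & ~x2)) & ~x5   (De Morgan)
≡ ~((x1 & ~x3) | (x5 & ~x2)) & ~x5   (double negation)
≡ ~(x1 & ~x3) & ~(x5 & ~x2) & ~x5   (De Morgan)
≡ (~x1 | ~~x3) & ~(x5 & ~x2) & ~x5   (De Morgan)
≡ (~x1 | x3) & ~(x5 & ~x2) & ~x5   (double negation)
≡ (~x1 | x3) & (~x5 | ~~x2) & ~x5   (De Morgan)
≡ (~x1 | x3) & (~x5 | x2) & ~x5   (double negation)
≡ (~x1 | x3) & ~x5   (simplify)

(~x1 | x3) & ~x5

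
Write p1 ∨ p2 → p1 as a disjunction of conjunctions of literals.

¬p1 ∧ ¬p2 ∨ p1

p1 ∨ p2 → p1
= ¬(p1 ∨ p2) ∨ p1   [eliminate →]
= ¬p1 ∧ ¬p2 ∨ p1   [De Morgan]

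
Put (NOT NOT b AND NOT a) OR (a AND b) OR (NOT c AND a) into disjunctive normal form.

(b AND NOT a) OR (a AND b) OR (NOT c AND a)

(NOT NOT b AND NOT a) OR (a AND b) OR (NOT c AND a)
⇔ (b AND NOT a) OR (a AND b) OR (NOT c AND a)   [double negation]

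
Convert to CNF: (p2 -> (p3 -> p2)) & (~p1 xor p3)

(~p1 | p3) & (p1 | ~p3)

(p2 -> (p3 -> p2)) & (~p1 xor p3)
= (~p2 | (p3 -> p2)) & (~p1 xor p3)
= (~p2 | ~p3 | p2) & (~p1 xor p3)
= (~p2 | ~p3 | p2) & (~p1 | p3) & ~(~p1 & p3)
= (~p2 | ~p3 | p2) & (~p1 | p3) & (~~p1 | ~p3)
= (~p2 | ~p3 | p2) & (~p1 | p3) & (p1 | ~p3)
= (~p1 | p3) & (p1 | ~p3)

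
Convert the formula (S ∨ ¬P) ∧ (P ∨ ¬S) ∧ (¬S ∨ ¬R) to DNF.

(S ∨ ¬P) ∧ (P ∨ ¬S) ∧ (¬S ∨ ¬R)
≡ (S ∧ P ∧ ¬S) ∨ (S ∧ P ∧ ¬R) ∨ (S ∧ ¬S ∧ ¬S) ∨ (S ∧ ¬S ∧ ¬R) ∨ (¬P ∧ P ∧ ¬S) ∨ (¬P ∧ P ∧ ¬R) ∨ (¬P ∧ ¬S ∧ ¬S) ∨ (¬P ∧ ¬S ∧ ¬R)   (distribute ∧ over ∨)
≡ (S ∧ P ∧ ¬R) ∨ (¬P ∧ ¬S)   (simplify)

(S ∧ P ∧ ¬R) ∨ (¬P ∧ ¬S)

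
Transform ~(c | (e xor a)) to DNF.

(~c & ~e & ~a) | (~c & a & e)

~(c | (e xor a))
⇔ ~(c | (e & ~a) | (~e & a))   (expand xor)
⇔ ~c & ~(e & ~a) & ~(~e & a)   (De Morgan)
⇔ ~c & (~e | ~~a) & ~(~e & a)   (De Morgan)
⇔ ~c & (~e | a) & ~(~e & a)   (double negation)
⇔ ~c & (~e | a) & (~~e | ~a)   (De Morgan)
⇔ ~c & (~e | a) & (e | ~a)   (double negation)
⇔ (~c & ~e & e) | (~c & ~e & ~a) | (~c & a & e) | (~c & a & ~a)   (distribute & over |)
⇔ (~c & ~e & ~a) | (~c & a & e)   (simplify)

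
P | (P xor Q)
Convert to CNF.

P | (P xor Q)
≡ P | ((P | Q) & ~(P & Q))   (expand xor)
≡ P | ((P | Q) & (~P | ~Q))   (De Morgan)
≡ (P | P | Q) & (P | ~P | ~Q)   (distribute | over &)
≡ P | Q   (simplify)

P | Q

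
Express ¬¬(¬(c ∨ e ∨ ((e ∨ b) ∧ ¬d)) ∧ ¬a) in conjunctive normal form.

¬c ∧ ¬e ∧ (¬b ∨ d) ∧ ¬a

¬¬(¬(c ∨ e ∨ ((e ∨ b) ∧ ¬d)) ∧ ¬a)
⇔ ¬(c ∨ e ∨ ((e ∨ b) ∧ ¬d)) ∧ ¬a   (double negation)
⇔ ¬c ∧ ¬e ∧ ¬((e ∨ b) ∧ ¬d) ∧ ¬a   (De Morgan)
⇔ ¬c ∧ ¬e ∧ (¬(e ∨ b) ∨ ¬¬d) ∧ ¬a   (De Morgan)
⇔ ¬c ∧ ¬e ∧ ((¬e ∧ ¬b) ∨ ¬¬d) ∧ ¬a   (De Morgan)
⇔ ¬c ∧ ¬e ∧ ((¬e ∧ ¬b) ∨ d) ∧ ¬a   (double negation)
⇔ ¬c ∧ ¬e ∧ (¬e ∨ d) ∧ (¬b ∨ d) ∧ ¬a   (distribute ∨ over ∧)
⇔ ¬c ∧ ¬e ∧ (¬b ∨ d) ∧ ¬a   (simplify)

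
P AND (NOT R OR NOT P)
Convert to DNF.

P AND (NOT R OR NOT P)
≡ (P AND NOT R) OR (P AND NOT P)
≡ P AND NOT R

P AND NOT R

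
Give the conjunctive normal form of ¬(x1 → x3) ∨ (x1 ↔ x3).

¬(x1 → x3) ∨ (x1 ↔ x3)
⇔ ¬(¬x1 ∨ x3) ∨ (x1 ↔ x3)   [eliminate →]
⇔ ¬(¬x1 ∨ x3) ∨ ((x1 → x3) ∧ (x3 → x1))   [eliminate ↔]
⇔ ¬(¬x1 ∨ x3) ∨ ((¬x1 ∨ x3) ∧ (x3 → x1))   [eliminate →]
⇔ ¬(¬x1 ∨ x3) ∨ ((¬x1 ∨ x3) ∧ (¬x3 ∨ x1))   [eliminate →]
⇔ (¬¬x1 ∧ ¬x3) ∨ ((¬x1 ∨ x3) ∧ (¬x3 ∨ x1))   [De Morgan]
⇔ (x1 ∧ ¬x3) ∨ ((¬x1 ∨ x3) ∧ (¬x3 ∨ x1))   [double negation]
⇔ (x1 ∨ ¬x1 ∨ x3) ∧ (x1 ∨ ¬x3 ∨ x1) ∧ (¬x3 ∨ ¬x1 ∨ x3) ∧ (¬x3 ∨ ¬x3 ∨ x1)   [distribute ∨ over ∧]
⇔ x1 ∨ ¬x3   [simplify]

x1 ∨ ¬x3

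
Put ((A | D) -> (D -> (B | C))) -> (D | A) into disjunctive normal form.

((A | D) -> (D -> (B | C))) -> (D | A)
⇔ ~((A | D) -> (D -> (B | C))) | D | A   [eliminate ->]
⇔ ~(~(A | D) | (D -> (B | C))) | D | A   [eliminate ->]
⇔ ~(~(A | D) | ~D | B | C) | D | A   [eliminate ->]
⇔ (~~(A | D) & ~~D & ~B & ~C) | D | A   [De Morgan]
⇔ ((A | D) & ~~D & ~B & ~C) | D | A   [double negation]
⇔ ((A | D) & D & ~B & ~C) | D | A   [double negation]
⇔ (A & D & ~B & ~C) | (D & D & ~B & ~C) | D | A   [distribute & over |]
⇔ D | A   [simplify]

D | A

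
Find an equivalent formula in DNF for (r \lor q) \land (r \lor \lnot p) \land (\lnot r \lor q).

(r \lor q) \land (r \lor \lnot p) \land (\lnot r \lor q)
≡ (r \land r \land \lnot r) \lor (r \land r \land q) \lor (r \land \lnot p \land \lnot r) \lor (r \land \lnot p \land q) \lor (q \land r \land \lnot r) \lor (q \land r \land q) \lor (q \land \lnot p \land \lnot r) \lor (q \land \lnot p \land q)   (distribute \land over \lor)
≡ (r \land q) \lor (q \land \lnot p)   (simplify)

(r \land q) \lor (q \land \lnot p)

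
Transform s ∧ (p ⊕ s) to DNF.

s ∧ ¬p

s ∧ (p ⊕ s)
≡ s ∧ ((p ∧ ¬s) ∨ (¬p ∧ s))   (expand ⊕)
≡ (s ∧ p ∧ ¬s) ∨ (s ∧ ¬p ∧ s)   (distribute ∧ over ∨)
≡ s ∧ ¬p   (simplify)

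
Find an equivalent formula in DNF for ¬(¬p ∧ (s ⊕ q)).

¬(¬p ∧ (s ⊕ q))
⇔ ¬(¬p ∧ (s ∧ ¬q ∨ ¬s ∧ q))   (expand ⊕)
⇔ ¬¬p ∨ ¬(s ∧ ¬q ∨ ¬s ∧ q)   (De Morgan)
⇔ p ∨ ¬(s ∧ ¬q ∨ ¬s ∧ q)   (double negation)
⇔ p ∨ ¬(s ∧ ¬q) ∧ ¬(¬s ∧ q)   (De Morgan)
⇔ p ∨ (¬s ∨ ¬¬q) ∧ ¬(¬s ∧ q)   (De Morgan)
⇔ p ∨ (¬s ∨ q) ∧ ¬(¬s ∧ q)   (double negation)
⇔ p ∨ (¬s ∨ q) ∧ (¬¬s ∨ ¬q)   (De Morgan)
⇔ p ∨ (¬s ∨ q) ∧ (s ∨ ¬q)   (double negation)
⇔ p ∨ ¬s ∧ s ∨ ¬s ∧ ¬q ∨ q ∧ s ∨ q ∧ ¬q   (distribute ∧ over ∨)
⇔ p ∨ ¬s ∧ ¬q ∨ q ∧ s   (simplify)

p ∨ ¬s ∧ ¬q ∨ q ∧ s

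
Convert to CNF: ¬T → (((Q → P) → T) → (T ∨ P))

¬T → (((Q → P) → T) → (T ∨ P))
= ¬¬T ∨ (((Q → P) → T) → (T ∨ P))   [eliminate →]
= ¬¬T ∨ ¬((Q → P) → T) ∨ T ∨ P   [eliminate →]
= ¬¬T ∨ ¬(¬(Q → P) ∨ T) ∨ T ∨ P   [eliminate →]
= ¬¬T ∨ ¬(¬(¬Q ∨ P) ∨ T) ∨ T ∨ P   [eliminate →]
= T ∨ ¬(¬(¬Q ∨ P) ∨ T) ∨ T ∨ P   [double negation]
= T ∨ (¬¬(¬Q ∨ P) ∧ ¬T) ∨ T ∨ P   [De Morgan]
= T ∨ ((¬Q ∨ P) ∧ ¬T) ∨ T ∨ P   [double negation]
= (T ∨ ¬Q ∨ P ∨ T ∨ P) ∧ (T ∨ ¬T ∨ T ∨ P)   [distribute ∨ over ∧]
= T ∨ ¬Q ∨ P   [simplify]

T ∨ ¬Q ∨ P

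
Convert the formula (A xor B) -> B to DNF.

(~A & ~B) | B

(A xor B) -> B
≡ ~(A xor B) | B   [eliminate ->]
≡ ~((A & ~B) | (~A & B)) | B   [expand xor]
≡ (~(A & ~B) & ~(~A & B)) | B   [De Morgan]
≡ ((~A | ~~B) & ~(~A & B)) | B   [De Morgan]
≡ ((~A | B) & ~(~A & B)) | B   [double negation]
≡ ((~A | B) & (~~A | ~B)) | B   [De Morgan]
≡ ((~A | B) & (A | ~B)) | B   [double negation]
≡ (~A & A) | (~A & ~B) | (B & A) | (B & ~B) | B   [distribute & over |]
≡ (~A & ~B) | B   [simplify]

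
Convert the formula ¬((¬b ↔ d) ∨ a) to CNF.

(¬b ∨ d) ∧ (¬d ∨ b) ∧ ¬a

¬((¬b ↔ d) ∨ a)
≡ ¬(((¬b → d) ∧ (d → ¬b)) ∨ a)   [eliminate ↔]
≡ ¬(((¬¬b ∨ d) ∧ (d → ¬b)) ∨ a)   [eliminate →]
≡ ¬(((¬¬b ∨ d) ∧ (¬d ∨ ¬b)) ∨ a)   [eliminate →]
≡ ¬((¬¬b ∨ d) ∧ (¬d ∨ ¬b)) ∧ ¬a   [De Morgan]
≡ (¬(¬¬b ∨ d) ∨ ¬(¬d ∨ ¬b)) ∧ ¬a   [De Morgan]
≡ ((¬¬¬b ∧ ¬d) ∨ ¬(¬d ∨ ¬b)) ∧ ¬a   [De Morgan]
≡ ((¬b ∧ ¬d) ∨ ¬(¬d ∨ ¬b)) ∧ ¬a   [double negation]
≡ ((¬b ∧ ¬d) ∨ (¬¬d ∧ ¬¬b)) ∧ ¬a   [De Morgan]
≡ ((¬b ∧ ¬d) ∨ (d ∧ ¬¬b)) ∧ ¬a   [double negation]
≡ ((¬b ∧ ¬d) ∨ (d ∧ b)) ∧ ¬a   [double negation]
≡ (¬b ∨ d) ∧ (¬b ∨ b) ∧ (¬d ∨ d) ∧ (¬d ∨ b) ∧ ¬a   [distribute ∨ over ∧]
≡ (¬b ∨ d) ∧ (¬d ∨ b) ∧ ¬a   [simplify]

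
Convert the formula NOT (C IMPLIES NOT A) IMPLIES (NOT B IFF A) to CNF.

NOT (C IMPLIES NOT A) IMPLIES (NOT B IFF A)
≡ NOT NOT (C IMPLIES NOT A) OR (NOT B IFF A)   (eliminate IMPLIES)
≡ NOT NOT (NOT C OR NOT A) OR (NOT B IFF A)   (eliminate IMPLIES)
≡ NOT NOT (NOT C OR NOT A) OR ((NOT B IMPLIES A) AND (A IMPLIES NOT B))   (eliminate IFF)
≡ NOT NOT (NOT C OR NOT A) OR ((NOT NOT B OR A) AND (A IMPLIES NOT B))   (eliminate IMPLIES)
≡ NOT NOT (NOT C OR NOT A) OR ((NOT NOT B OR A) AND (NOT A OR NOT B))   (eliminate IMPLIES)
≡ NOT C OR NOT A OR ((NOT NOT B OR A) AND (NOT A OR NOT B))   (double negation)
≡ NOT C OR NOT A OR ((B OR A) AND (NOT A OR NOT B))   (double negation)
≡ (NOT C OR NOT A OR B OR A) AND (NOT C OR NOT A OR NOT A OR NOT B)   (distribute OR over AND)
≡ NOT C OR NOT A OR NOT B   (simplify)

NOT C OR NOT A OR NOT B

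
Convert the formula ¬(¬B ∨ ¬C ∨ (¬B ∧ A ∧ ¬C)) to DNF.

¬(¬B ∨ ¬C ∨ (¬B ∧ A ∧ ¬C))
= ¬¬B ∧ ¬¬C ∧ ¬(¬B ∧ A ∧ ¬C)   (De Morgan)
= B ∧ ¬¬C ∧ ¬(¬B ∧ A ∧ ¬C)   (double negation)
= B ∧ C ∧ ¬(¬B ∧ A ∧ ¬C)   (double negation)
= B ∧ C ∧ (¬¬B ∨ ¬A ∨ ¬¬C)   (De Morgan)
= B ∧ C ∧ (B ∨ ¬A ∨ ¬¬C)   (double negation)
= B ∧ C ∧ (B ∨ ¬A ∨ C)   (double negation)
= (B ∧ C ∧ B) ∨ (B ∧ C ∧ ¬A) ∨ (B ∧ C ∧ C)   (distribute ∧ over ∨)
= B ∧ C   (simplify)

B ∧ C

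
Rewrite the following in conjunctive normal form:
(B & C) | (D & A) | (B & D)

(B & C) | (D & A) | (B & D)
≡ (B | D | B) & (B | D | D) & (B | A | B) & (B | A | D) & (C | D | B) & (C | D | D) & (C | A | B) & (C | A | D)   (distribute | over &)
≡ (B | D) & (B | A) & (C | D)   (simplify)

(B | D) & (B | A) & (C | D)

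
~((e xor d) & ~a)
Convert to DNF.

~((e xor d) & ~a)
≡ ~(((e & ~d) | (~e & d)) & ~a)
≡ ~((e & ~d) | (~e & d)) | ~~a
≡ (~(e & ~d) & ~(~e & d)) | ~~a
≡ ((~e | ~~d) & ~(~e & d)) | ~~a
≡ ((~e | d) & ~(~e & d)) | ~~a
≡ ((~e | d) & (~~e | ~d)) | ~~a
≡ ((~e | d) & (e | ~d)) | ~~a
≡ ((~e | d) & (e | ~d)) | a
≡ (~e & e) | (~e & ~d) | (d & e) | (d & ~d) | a
≡ (~e & ~d) | (d & e) | a

(~e & ~d) | (d & e) | a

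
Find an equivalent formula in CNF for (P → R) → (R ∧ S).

(P → R) → (R ∧ S)
≡ ¬(P → R) ∨ (R ∧ S)   [eliminate →]
≡ ¬(¬P ∨ R) ∨ (R ∧ S)   [eliminate →]
≡ (¬¬P ∧ ¬R) ∨ (R ∧ S)   [De Morgan]
≡ (P ∧ ¬R) ∨ (R ∧ S)   [double negation]
≡ (P ∨ R) ∧ (P ∨ S) ∧ (¬R ∨ R) ∧ (¬R ∨ S)   [distribute ∨ over ∧]
≡ (P ∨ R) ∧ (P ∨ S) ∧ (¬R ∨ S)   [simplify]

(P ∨ R) ∧ (P ∨ S) ∧ (¬R ∨ S)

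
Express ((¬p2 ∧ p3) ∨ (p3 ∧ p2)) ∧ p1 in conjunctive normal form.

p3 ∧ p1

((¬p2 ∧ p3) ∨ (p3 ∧ p2)) ∧ p1
⇔ (¬p2 ∨ p3) ∧ (¬p2 ∨ p2) ∧ (p3 ∨ p3) ∧ (p3 ∨ p2) ∧ p1   — distribute ∨ over ∧
⇔ p3 ∧ p1   — simplify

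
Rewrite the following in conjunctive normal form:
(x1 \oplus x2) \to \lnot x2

\lnot x2 \lor x1

(x1 \oplus x2) \to \lnot x2
= \lnot (x1 \oplus x2) \lor \lnot x2   [eliminate \to]
= \lnot ((x1 \lor x2) \land \lnot (x1 \land x2)) \lor \lnot x2   [expand \oplus]
= \lnot (x1 \lor x2) \lor \lnot \lnot (x1 \land x2) \lor \lnot x2   [De Morgan]
= (\lnot x1 \land \lnot x2) \lor \lnot \lnot (x1 \land x2) \lor \lnot x2   [De Morgan]
= (\lnot x1 \land \lnot x2) \lor (x1 \land x2) \lor \lnot x2   [double negation]
= (\lnot x1 \lor x1 \lor \lnot x2) \land (\lnot x1 \lor x2 \lor \lnot x2) \land (\lnot x2 \lor x1 \lor \lnot x2) \land (\lnot x2 \lor x2 \lor \lnot x2)   [distribute \lor over \land]
= \lnot x2 \lor x1   [simplify]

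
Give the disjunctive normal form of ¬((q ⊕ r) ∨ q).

¬((q ⊕ r) ∨ q)
⇔ ¬((q ∧ ¬r) ∨ (¬q ∧ r) ∨ q)   (expand ⊕)
⇔ ¬(q ∧ ¬r) ∧ ¬(¬q ∧ r) ∧ ¬q   (De Morgan)
⇔ (¬q ∨ ¬¬r) ∧ ¬(¬q ∧ r) ∧ ¬q   (De Morgan)
⇔ (¬q ∨ r) ∧ ¬(¬q ∧ r) ∧ ¬q   (double negation)
⇔ (¬q ∨ r) ∧ (¬¬q ∨ ¬r) ∧ ¬q   (De Morgan)
⇔ (¬q ∨ r) ∧ (q ∨ ¬r) ∧ ¬q   (double negation)
⇔ (¬q ∧ q ∧ ¬q) ∨ (¬q ∧ ¬r ∧ ¬q) ∨ (r ∧ q ∧ ¬q) ∨ (r ∧ ¬r ∧ ¬q)   (distribute ∧ over ∨)
⇔ ¬q ∧ ¬r   (simplify)

¬q ∧ ¬r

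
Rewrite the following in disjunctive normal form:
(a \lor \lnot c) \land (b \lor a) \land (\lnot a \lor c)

(a \lor \lnot c) \land (b \lor a) \land (\lnot a \lor c)
≡ a \land b \land \lnot a \lor a \land b \land c \lor a \land a \land \lnot a \lor a \land a \land c \lor \lnot c \land b \land \lnot a \lor \lnot c \land b \land c \lor \lnot c \land a \land \lnot a \lor \lnot c \land a \land c   — distribute \land over \lor
≡ a \land c \lor \lnot c \land b \land \lnot a   — simplify

a \land c \lor \lnot c \land b \land \lnot a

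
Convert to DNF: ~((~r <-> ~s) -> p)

~((~r <-> ~s) -> p)
= ~(~(~r <-> ~s) | p)
= ~(~((~r -> ~s) & (~s -> ~r)) | p)
= ~(~((~~r | ~s) & (~s -> ~r)) | p)
= ~(~((~~r | ~s) & (~~s | ~r)) | p)
= ~~((~~r | ~s) & (~~s | ~r)) & ~p
= (~~r | ~s) & (~~s | ~r) & ~p
= (r | ~s) & (~~s | ~r) & ~p
= (r | ~s) & (s | ~r) & ~p
= (r & s & ~p) | (r & ~r & ~p) | (~s & s & ~p) | (~s & ~r & ~p)
= (r & s & ~p) | (~s & ~r & ~p)

(r & s & ~p) | (~s & ~r & ~p)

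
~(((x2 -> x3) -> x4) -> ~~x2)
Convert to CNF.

(x2 | x4) & (~x3 | x4) & ~x2

~(((x2 -> x3) -> x4) -> ~~x2)
≡ ~(~((x2 -> x3) -> x4) | ~~x2)   (eliminate ->)
≡ ~(~(~(x2 -> x3) | x4) | ~~x2)   (eliminate ->)
≡ ~(~(~(~x2 | x3) | x4) | ~~x2)   (eliminate ->)
≡ ~~(~(~x2 | x3) | x4) & ~~~x2   (De Morgan)
≡ (~(~x2 | x3) | x4) & ~~~x2   (double negation)
≡ ((~~x2 & ~x3) | x4) & ~~~x2   (De Morgan)
≡ ((x2 & ~x3) | x4) & ~~~x2   (double negation)
≡ ((x2 & ~x3) | x4) & ~x2   (double negation)
≡ (x2 | x4) & (~x3 | x4) & ~x2   (distribute | over &)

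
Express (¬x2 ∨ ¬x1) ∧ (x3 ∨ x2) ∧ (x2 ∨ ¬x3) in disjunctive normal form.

(¬x2 ∨ ¬x1) ∧ (x3 ∨ x2) ∧ (x2 ∨ ¬x3)
= ¬x2 ∧ x3 ∧ x2 ∨ ¬x2 ∧ x3 ∧ ¬x3 ∨ ¬x2 ∧ x2 ∧ x2 ∨ ¬x2 ∧ x2 ∧ ¬x3 ∨ ¬x1 ∧ x3 ∧ x2 ∨ ¬x1 ∧ x3 ∧ ¬x3 ∨ ¬x1 ∧ x2 ∧ x2 ∨ ¬x1 ∧ x2 ∧ ¬x3   (distribute ∧ over ∨)
= ¬x1 ∧ x2   (simplify)

¬x1 ∧ x2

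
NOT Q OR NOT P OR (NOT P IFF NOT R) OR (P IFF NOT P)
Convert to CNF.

NOT Q OR NOT P OR R

NOT Q OR NOT P OR (NOT P IFF NOT R) OR (P IFF NOT P)
≡ NOT Q OR NOT P OR ((NOT P IMPLIES NOT R) AND (NOT R IMPLIES NOT P)) OR (P IFF NOT P)
≡ NOT Q OR NOT P OR ((NOT NOT P OR NOT R) AND (NOT R IMPLIES NOT P)) OR (P IFF NOT P)
≡ NOT Q OR NOT P OR ((NOT NOT P OR NOT R) AND (NOT NOT R OR NOT P)) OR (P IFF NOT P)
≡ NOT Q OR NOT P OR ((NOT NOT P OR NOT R) AND (NOT NOT R OR NOT P)) OR ((P IMPLIES NOT P) AND (NOT P IMPLIES P))
≡ NOT Q OR NOT P OR ((NOT NOT P OR NOT R) AND (NOT NOT R OR NOT P)) OR ((NOT P OR NOT P) AND (NOT P IMPLIES P))
≡ NOT Q OR NOT P OR ((NOT NOT P OR NOT R) AND (NOT NOT R OR NOT P)) OR ((NOT P OR NOT P) AND (NOT NOT P OR P))
≡ NOT Q OR NOT P OR ((P OR NOT R) AND (NOT NOT R OR NOT P)) OR ((NOT P OR NOT P) AND (NOT NOT P OR P))
≡ NOT Q OR NOT P OR ((P OR NOT R) AND (R OR NOT P)) OR ((NOT P OR NOT P) AND (NOT NOT P OR P))
≡ NOT Q OR NOT P OR ((P OR NOT R) AND (R OR NOT P)) OR ((NOT P OR NOT P) AND (P OR P))
≡ (NOT Q OR NOT P OR P OR NOT R OR NOT P OR NOT P) AND (NOT Q OR NOT P OR P OR NOT R OR P OR P) AND (NOT Q OR NOT P OR R OR NOT P OR NOT P OR NOT P) AND (NOT Q OR NOT P OR R OR NOT P OR P OR P)
≡ NOT Q OR NOT P OR R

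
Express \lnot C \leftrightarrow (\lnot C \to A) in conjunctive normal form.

\lnot C \leftrightarrow (\lnot C \to A)
= (\lnot C \to (\lnot C \to A)) \land ((\lnot C \to A) \to \lnot C)   — eliminate \leftrightarrow
= (\lnot \lnot C \lor (\lnot C \to A)) \land ((\lnot C \to A) \to \lnot C)   — eliminate \to
= (\lnot \lnot C \lor \lnot \lnot C \lor A) \land ((\lnot C \to A) \to \lnot C)   — eliminate \to
= (\lnot \lnot C \lor \lnot \lnot C \lor A) \land (\lnot (\lnot C \to A) \lor \lnot C)   — eliminate \to
= (\lnot \lnot C \lor \lnot \lnot C \lor A) \land (\lnot (\lnot \lnot C \lor A) \lor \lnot C)   — eliminate \to
= (C \lor \lnot \lnot C \lor A) \land (\lnot (\lnot \lnot C \lor A) \lor \lnot C)   — double negation
= (C \lor C \lor A) \land (\lnot (\lnot \lnot C \lor A) \lor \lnot C)   — double negation
= (C \lor C \lor A) \land ((\lnot \lnot \lnot C \land \lnot A) \lor \lnot C)   — De Morgan
= (C \lor C \lor A) \land ((\lnot C \land \lnot A) \lor \lnot C)   — double negation
= (C \lor C \lor A) \land (\lnot C \lor \lnot C) \land (\lnot A \lor \lnot C)   — distribute \lor over \land
= (C \lor A) \land \lnot C   — simplify

(C \lor A) \land \lnot C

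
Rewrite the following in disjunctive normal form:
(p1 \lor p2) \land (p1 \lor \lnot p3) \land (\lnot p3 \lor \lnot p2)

(p1 \land \lnot p3) \lor (p1 \land \lnot p2) \lor (p2 \land \lnot p3)

(p1 \lor p2) \land (p1 \lor \lnot p3) \land (\lnot p3 \lor \lnot p2)
≡ (p1 \land p1 \land \lnot p3) \lor (p1 \land p1 \land \lnot p2) \lor (p1 \land \lnot p3 \land \lnot p3) \lor (p1 \land \lnot p3 \land \lnot p2) \lor (p2 \land p1 \land \lnot p3) \lor (p2 \land p1 \land \lnot p2) \lor (p2 \land \lnot p3 \land \lnot p3) \lor (p2 \land \lnot p3 \land \lnot p2)   (distribute \land over \lor)
≡ (p1 \land \lnot p3) \lor (p1 \land \lnot p2) \lor (p2 \land \lnot p3)   (simplify)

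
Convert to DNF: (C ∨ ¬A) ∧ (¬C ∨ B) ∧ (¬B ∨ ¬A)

(¬A ∧ ¬C) ∨ (¬A ∧ B)

(C ∨ ¬A) ∧ (¬C ∨ B) ∧ (¬B ∨ ¬A)
≡ (C ∧ ¬C ∧ ¬B) ∨ (C ∧ ¬C ∧ ¬A) ∨ (C ∧ B ∧ ¬B) ∨ (C ∧ B ∧ ¬A) ∨ (¬A ∧ ¬C ∧ ¬B) ∨ (¬A ∧ ¬C ∧ ¬A) ∨ (¬A ∧ B ∧ ¬B) ∨ (¬A ∧ B ∧ ¬A)   [distribute ∧ over ∨]
≡ (¬A ∧ ¬C) ∨ (¬A ∧ B)   [simplify]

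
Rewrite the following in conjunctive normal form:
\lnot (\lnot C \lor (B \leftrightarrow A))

\lnot (\lnot C \lor (B \leftrightarrow A))
⇔ \lnot (\lnot C \lor ((B \to A) \land (A \to B)))   [eliminate \leftrightarrow]
⇔ \lnot (\lnot C \lor ((\lnot B \lor A) \land (A \to B)))   [eliminate \to]
⇔ \lnot (\lnot C \lor ((\lnot B \lor A) \land (\lnot A \lor B)))   [eliminate \to]
⇔ \lnot \lnot C \land \lnot ((\lnot B \lor A) \land (\lnot A \lor B))   [De Morgan]
⇔ C \land \lnot ((\lnot B \lor A) \land (\lnot A \lor B))   [double negation]
⇔ C \land (\lnot (\lnot B \lor A) \lor \lnot (\lnot A \lor B))   [De Morgan]
⇔ C \land ((\lnot \lnot B \land \lnot A) \lor \lnot (\lnot A \lor B))   [De Morgan]
⇔ C \land ((B \land \lnot A) \lor \lnot (\lnot A \lor B))   [double negation]
⇔ C \land ((B \land \lnot A) \lor (\lnot \lnot A \land \lnot B))   [De Morgan]
⇔ C \land ((B \land \lnot A) \lor (A \land \lnot B))   [double negation]
⇔ C \land (B \lor A) \land (B \lor \lnot B) \land (\lnot A \lor A) \land (\lnot A \lor \lnot B)   [distribute \lor over \land]
⇔ C \land (B \lor A) \land (\lnot A \lor \lnot B)   [simplify]

C \land (B \lor A) \land (\lnot A \lor \lnot B)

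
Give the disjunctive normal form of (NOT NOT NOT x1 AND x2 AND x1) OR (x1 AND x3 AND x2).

x1 AND x3 AND x2

(NOT NOT NOT x1 AND x2 AND x1) OR (x1 AND x3 AND x2)
= (NOT x1 AND x2 AND x1) OR (x1 AND x3 AND x2)   [double negation]
= x1 AND x3 AND x2   [simplify]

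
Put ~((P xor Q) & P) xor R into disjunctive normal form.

~((P xor Q) & P) xor R
≡ (~((P xor Q) & P) & ~R) | (~~((P xor Q) & P) & R)   (expand xor)
≡ (~(((P & ~Q) | (~P & Q)) & P) & ~R) | (~~((P xor Q) & P) & R)   (expand xor)
≡ (~(((P & ~Q) | (~P & Q)) & P) & ~R) | (~~(((P & ~Q) | (~P & Q)) & P) & R)   (expand xor)
≡ ((~((P & ~Q) | (~P & Q)) | ~P) & ~R) | (~~(((P & ~Q) | (~P & Q)) & P) & R)   (De Morgan)
≡ (((~(P & ~Q) & ~(~P & Q)) | ~P) & ~R) | (~~(((P & ~Q) | (~P & Q)) & P) & R)   (De Morgan)
≡ ((((~P | ~~Q) & ~(~P & Q)) | ~P) & ~R) | (~~(((P & ~Q) | (~P & Q)) & P) & R)   (De Morgan)
≡ ((((~P | Q) & ~(~P & Q)) | ~P) & ~R) | (~~(((P & ~Q) | (~P & Q)) & P) & R)   (double negation)
≡ ((((~P | Q) & (~~P | ~Q)) | ~P) & ~R) | (~~(((P & ~Q) | (~P & Q)) & P) & R)   (De Morgan)
≡ ((((~P | Q) & (P | ~Q)) | ~P) & ~R) | (~~(((P & ~Q) | (~P & Q)) & P) & R)   (double negation)
≡ ((((~P | Q) & (P | ~Q)) | ~P) & ~R) | (((P & ~Q) | (~P & Q)) & P & R)   (double negation)
≡ (~P & P & ~R) | (~P & ~Q & ~R) | (Q & P & ~R) | (Q & ~Q & ~R) | (~P & ~R) | (P & ~Q & P & R) | (~P & Q & P & R)   (distribute & over |)
≡ (Q & P & ~R) | (~P & ~R) | (P & ~Q & R)   (simplify)

(Q & P & ~R) | (~P & ~R) | (P & ~Q & R)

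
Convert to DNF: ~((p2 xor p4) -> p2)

~p2 & p4

~((p2 xor p4) -> p2)
≡ ~(~(p2 xor p4) | p2)   — eliminate ->
≡ ~(~((p2 & ~p4) | (~p2 & p4)) | p2)   — expand xor
≡ ~~((p2 & ~p4) | (~p2 & p4)) & ~p2   — De Morgan
≡ ((p2 & ~p4) | (~p2 & p4)) & ~p2   — double negation
≡ (p2 & ~p4 & ~p2) | (~p2 & p4 & ~p2)   — distribute & over |
≡ ~p2 & p4   — simplify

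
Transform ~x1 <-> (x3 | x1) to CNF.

(x1 | x3) & ~x1

~x1 <-> (x3 | x1)
≡ (~x1 -> (x3 | x1)) & ((x3 | x1) -> ~x1)
≡ (~~x1 | x3 | x1) & ((x3 | x1) -> ~x1)
≡ (~~x1 | x3 | x1) & (~(x3 | x1) | ~x1)
≡ (x1 | x3 | x1) & (~(x3 | x1) | ~x1)
≡ (x1 | x3 | x1) & ((~x3 & ~x1) | ~x1)
≡ (x1 | x3 | x1) & (~x3 | ~x1) & (~x1 | ~x1)
≡ (x1 | x3) & ~x1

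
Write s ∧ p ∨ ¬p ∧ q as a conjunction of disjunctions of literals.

(s ∨ ¬p) ∧ (s ∨ q) ∧ (p ∨ q)

s ∧ p ∨ ¬p ∧ q
⇔ (s ∨ ¬p) ∧ (s ∨ q) ∧ (p ∨ ¬p) ∧ (p ∨ q)   — distribute ∨ over ∧
⇔ (s ∨ ¬p) ∧ (s ∨ q) ∧ (p ∨ q)   — simplify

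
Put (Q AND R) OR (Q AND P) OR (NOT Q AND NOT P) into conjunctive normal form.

(Q AND R) OR (Q AND P) OR (NOT Q AND NOT P)
≡ (Q OR Q OR NOT Q) AND (Q OR Q OR NOT P) AND (Q OR P OR NOT Q) AND (Q OR P OR NOT P) AND (R OR Q OR NOT Q) AND (R OR Q OR NOT P) AND (R OR P OR NOT Q) AND (R OR P OR NOT P)   [distribute OR over AND]
≡ (Q OR NOT P) AND (R OR P OR NOT Q)   [simplify]

(Q OR NOT P) AND (R OR P OR NOT Q)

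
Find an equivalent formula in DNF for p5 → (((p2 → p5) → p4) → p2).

¬p5 ∨ (¬p2 ∧ ¬p4) ∨ (p5 ∧ ¬p4) ∨ p2

p5 → (((p2 → p5) → p4) → p2)
⇔ ¬p5 ∨ (((p2 → p5) → p4) → p2)
⇔ ¬p5 ∨ ¬((p2 → p5) → p4) ∨ p2
⇔ ¬p5 ∨ ¬(¬(p2 → p5) ∨ p4) ∨ p2
⇔ ¬p5 ∨ ¬(¬(¬p2 ∨ p5) ∨ p4) ∨ p2
⇔ ¬p5 ∨ (¬¬(¬p2 ∨ p5) ∧ ¬p4) ∨ p2
⇔ ¬p5 ∨ ((¬p2 ∨ p5) ∧ ¬p4) ∨ p2
⇔ ¬p5 ∨ (¬p2 ∧ ¬p4) ∨ (p5 ∧ ¬p4) ∨ p2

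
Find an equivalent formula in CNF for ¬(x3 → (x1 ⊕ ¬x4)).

x3 ∧ (¬x1 ∨ ¬x4) ∧ (x4 ∨ x1)

¬(x3 → (x1 ⊕ ¬x4))
≡ ¬(¬x3 ∨ (x1 ⊕ ¬x4))   [eliminate →]
≡ ¬(¬x3 ∨ ((x1 ∨ ¬x4) ∧ ¬(x1 ∧ ¬x4)))   [expand ⊕]
≡ ¬¬x3 ∧ ¬((x1 ∨ ¬x4) ∧ ¬(x1 ∧ ¬x4))   [De Morgan]
≡ x3 ∧ ¬((x1 ∨ ¬x4) ∧ ¬(x1 ∧ ¬x4))   [double negation]
≡ x3 ∧ (¬(x1 ∨ ¬x4) ∨ ¬¬(x1 ∧ ¬x4))   [De Morgan]
≡ x3 ∧ ((¬x1 ∧ ¬¬x4) ∨ ¬¬(x1 ∧ ¬x4))   [De Morgan]
≡ x3 ∧ ((¬x1 ∧ x4) ∨ ¬¬(x1 ∧ ¬x4))   [double negation]
≡ x3 ∧ ((¬x1 ∧ x4) ∨ (x1 ∧ ¬x4))   [double negation]
≡ x3 ∧ (¬x1 ∨ x1) ∧ (¬x1 ∨ ¬x4) ∧ (x4 ∨ x1) ∧ (x4 ∨ ¬x4)   [distribute ∨ over ∧]
≡ x3 ∧ (¬x1 ∨ ¬x4) ∧ (x4 ∨ x1)   [simplify]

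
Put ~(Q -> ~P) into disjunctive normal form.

~(Q -> ~P)
= ~(~Q | ~P)   [eliminate ->]
= ~~Q & ~~P   [De Morgan]
= Q & ~~P   [double negation]
= Q & P   [double negation]

Q & P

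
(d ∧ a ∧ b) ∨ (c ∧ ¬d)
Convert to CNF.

(d ∧ a ∧ b) ∨ (c ∧ ¬d)
≡ (d ∨ c) ∧ (d ∨ ¬d) ∧ (a ∨ c) ∧ (a ∨ ¬d) ∧ (b ∨ c) ∧ (b ∨ ¬d)   [distribute ∨ over ∧]
≡ (d ∨ c) ∧ (a ∨ c) ∧ (a ∨ ¬d) ∧ (b ∨ c) ∧ (b ∨ ¬d)   [simplify]

(d ∨ c) ∧ (a ∨ c) ∧ (a ∨ ¬d) ∧ (b ∨ c) ∧ (b ∨ ¬d)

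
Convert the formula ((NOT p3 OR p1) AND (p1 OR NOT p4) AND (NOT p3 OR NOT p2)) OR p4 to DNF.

((NOT p3 OR p1) AND (p1 OR NOT p4) AND (NOT p3 OR NOT p2)) OR p4
≡ (NOT p3 AND p1 AND NOT p3) OR (NOT p3 AND p1 AND NOT p2) OR (NOT p3 AND NOT p4 AND NOT p3) OR (NOT p3 AND NOT p4 AND NOT p2) OR (p1 AND p1 AND NOT p3) OR (p1 AND p1 AND NOT p2) OR (p1 AND NOT p4 AND NOT p3) OR (p1 AND NOT p4 AND NOT p2) OR p4   — distribute AND over OR
≡ (NOT p3 AND p1) OR (NOT p3 AND NOT p4) OR (p1 AND NOT p2) OR p4   — simplify

(NOT p3 AND p1) OR (NOT p3 AND NOT p4) OR (p1 AND NOT p2) OR p4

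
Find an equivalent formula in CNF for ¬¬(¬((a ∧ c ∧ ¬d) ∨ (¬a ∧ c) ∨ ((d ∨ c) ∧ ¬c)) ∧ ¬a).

¬¬(¬((a ∧ c ∧ ¬d) ∨ (¬a ∧ c) ∨ ((d ∨ c) ∧ ¬c)) ∧ ¬a)
= ¬((a ∧ c ∧ ¬d) ∨ (¬a ∧ c) ∨ ((d ∨ c) ∧ ¬c)) ∧ ¬a
= ¬(a ∧ c ∧ ¬d) ∧ ¬(¬a ∧ c) ∧ ¬((d ∨ c) ∧ ¬c) ∧ ¬a
= (¬a ∨ ¬c ∨ ¬¬d) ∧ ¬(¬a ∧ c) ∧ ¬((d ∨ c) ∧ ¬c) ∧ ¬a
= (¬a ∨ ¬c ∨ d) ∧ ¬(¬a ∧ c) ∧ ¬((d ∨ c) ∧ ¬c) ∧ ¬a
= (¬a ∨ ¬c ∨ d) ∧ (¬¬a ∨ ¬c) ∧ ¬((d ∨ c) ∧ ¬c) ∧ ¬a
= (¬a ∨ ¬c ∨ d) ∧ (a ∨ ¬c) ∧ ¬((d ∨ c) ∧ ¬c) ∧ ¬a
= (¬a ∨ ¬c ∨ d) ∧ (a ∨ ¬c) ∧ (¬(d ∨ c) ∨ ¬¬c) ∧ ¬a
= (¬a ∨ ¬c ∨ d) ∧ (a ∨ ¬c) ∧ ((¬d ∧ ¬c) ∨ ¬¬c) ∧ ¬a
= (¬a ∨ ¬c ∨ d) ∧ (a ∨ ¬c) ∧ ((¬d ∧ ¬c) ∨ c) ∧ ¬a
= (¬a ∨ ¬c ∨ d) ∧ (a ∨ ¬c) ∧ (¬d ∨ c) ∧ (¬c ∨ c) ∧ ¬a
= (a ∨ ¬c) ∧ (¬d ∨ c) ∧ ¬a

(a ∨ ¬c) ∧ (¬d ∨ c) ∧ ¬a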